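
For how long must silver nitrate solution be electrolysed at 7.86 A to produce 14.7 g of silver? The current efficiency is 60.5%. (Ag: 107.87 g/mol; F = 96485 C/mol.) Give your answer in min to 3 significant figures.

46.1 min

n(Ag) = 14.7 / 107.87 = 0.1363 mol
Ag⁺ + e⁻ → Ag, so n(e⁻) = 0.1363 mol
Q = 0.1363 × 96485 / 0.605 = 21740 C
t = Q / I = 21740 / 7.86 = 2766 s = 46.1 min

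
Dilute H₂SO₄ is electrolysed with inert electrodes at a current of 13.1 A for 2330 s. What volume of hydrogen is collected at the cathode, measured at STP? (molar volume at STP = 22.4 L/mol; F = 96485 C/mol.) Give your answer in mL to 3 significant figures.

3540 mL

Q = 13.1 A × 2330 s = 30520 C
n(e⁻) = 30520 / 96485 = 0.3163 mol
2H⁺ + 2e⁻ → H₂, so n(H₂) = 0.3163 / 2 = 0.1582 mol
V = 0.1582 × 22.4 = 3.544 L
= 3540 mL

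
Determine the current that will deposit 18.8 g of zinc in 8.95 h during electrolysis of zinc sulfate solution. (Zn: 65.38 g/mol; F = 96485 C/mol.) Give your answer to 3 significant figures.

n(Zn) = 18.8 / 65.38 = 0.2875 mol
Zn²⁺ + 2e⁻ → Zn, so n(e⁻) = 2 × 0.2875 = 0.5750 mol
Q = 0.5750 × 96485 = 55480 C
I = Q / t = 55480 / 32220 s = 1.72 A

1.72 A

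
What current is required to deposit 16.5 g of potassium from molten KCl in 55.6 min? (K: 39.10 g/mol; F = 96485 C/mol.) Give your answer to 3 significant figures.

n(K) = 16.5 / 39.10 = 0.4220 mol
K⁺ + e⁻ → K, so n(e⁻) = 0.4220 mol
Q = 0.4220 × 96485 = 40720 C
I = Q / t = 40720 / 3336 s = 12.2 A

12.2 A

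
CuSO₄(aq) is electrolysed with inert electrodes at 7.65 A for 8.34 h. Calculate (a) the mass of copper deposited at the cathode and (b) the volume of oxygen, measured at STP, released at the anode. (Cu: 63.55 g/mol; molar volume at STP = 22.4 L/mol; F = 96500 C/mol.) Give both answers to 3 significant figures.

Q = 7.65 × 30024 = 2.297×10^5 C; n(e⁻) = 2.297×10^5 / 96500 = 2.380 mol
Cathode: Cu²⁺ + 2e⁻ → Cu → n(Cu) = 2.380/2 = 1.190 mol → 75.6 g
Anode: 2H₂O → O₂ + 4H⁺ + 4e⁻ → n(O₂) = 2.380/4 = 0.5950 mol → 13.3 L

75.6 g Cu; 13.3 L O₂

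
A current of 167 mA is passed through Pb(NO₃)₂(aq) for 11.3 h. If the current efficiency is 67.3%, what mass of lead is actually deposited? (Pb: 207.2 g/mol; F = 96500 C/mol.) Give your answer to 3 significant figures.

4.91 g

Q = 0.167 × 40680 = 6794 C
n(e⁻) = 6794 / 96500 = 0.07040 mol
Pb²⁺ + 2e⁻ → Pb, so theoretical m(Pb) = 0.03520 × 207.2 = 7.293 g
Actual mass = 67.3% × 7.293 = 4.91 g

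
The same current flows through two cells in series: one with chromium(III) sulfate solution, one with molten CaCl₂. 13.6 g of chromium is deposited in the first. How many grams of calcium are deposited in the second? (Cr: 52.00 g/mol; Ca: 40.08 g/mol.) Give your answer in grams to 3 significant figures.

n(Cr) = 13.6 / 52.00 = 0.2615 mol
Cr³⁺ + 3e⁻ → Cr, so n(e⁻) = 3 × 0.2615 = 0.7845 mol
Since the cells are in series, n(e⁻) in the Ca cell is also 0.7845 mol.
Ca²⁺ + 2e⁻ → Ca, so n(Ca) = 0.7845 / 2 = 0.3923 mol
m(Ca) = 0.3923 × 40.08 = 15.7 g

15.7 g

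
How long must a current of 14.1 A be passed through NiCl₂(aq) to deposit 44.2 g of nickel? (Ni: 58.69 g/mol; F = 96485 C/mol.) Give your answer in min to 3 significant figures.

n(Ni) = 44.2 / 58.69 = 0.7531 mol
Ni²⁺ + 2e⁻ → Ni, so n(e⁻) = 2 × 0.7531 = 1.506 mol
Q = 1.506 × 96485 = 1.453×10^5 C
t = Q / I = 1.453×10^5 / 14.1 = 10300 s = 172 min

172 min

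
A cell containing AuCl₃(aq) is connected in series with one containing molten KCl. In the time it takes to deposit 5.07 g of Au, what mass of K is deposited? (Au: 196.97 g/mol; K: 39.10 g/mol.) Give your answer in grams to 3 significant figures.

n(Au) = 5.07 / 196.97 = 0.02574 mol
Au³⁺ + 3e⁻ → Au, so n(e⁻) = 3 × 0.02574 = 0.07722 mol
Since the cells are in series, n(e⁻) in the K cell is also 0.07722 mol.
K⁺ + e⁻ → K, so n(K) = 0.07722 mol
m(K) = 0.07722 × 39.10 = 3.02 g

3.02 g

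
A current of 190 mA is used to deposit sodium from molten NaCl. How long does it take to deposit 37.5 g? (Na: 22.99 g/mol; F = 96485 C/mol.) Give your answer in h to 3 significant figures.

n(Na) = 37.5 / 22.99 = 1.631 mol
Na⁺ + e⁻ → Na, so n(e⁻) = 1.631 mol
Q = 1.631 × 96485 = 1.574×10^5 C
t = Q / I = 1.574×10^5 / 0.190 = 8.284×10^5 s = 230 h

230 h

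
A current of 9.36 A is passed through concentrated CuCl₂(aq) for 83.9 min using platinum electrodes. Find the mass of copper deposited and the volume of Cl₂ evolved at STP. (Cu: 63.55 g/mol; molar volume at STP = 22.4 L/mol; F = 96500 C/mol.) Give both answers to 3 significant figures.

15.5 g Cu; 5.47 L Cl₂

Q = 9.36 × 5034 = 47120 C; n(e⁻) = 47120 / 96500 = 0.4883 mol
Cathode: Cu²⁺ + 2e⁻ → Cu → n(Cu) = 0.4883/2 = 0.2442 mol → 15.5 g
Anode: 2Cl⁻ → Cl₂ + 2e⁻ → n(Cl₂) = 0.4883/2 = 0.2442 mol → 5.47 L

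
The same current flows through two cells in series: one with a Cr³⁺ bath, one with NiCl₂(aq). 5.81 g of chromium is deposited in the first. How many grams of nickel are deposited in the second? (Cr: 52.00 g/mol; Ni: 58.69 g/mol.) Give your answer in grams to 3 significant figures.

n(Cr) = 5.81 / 52.00 = 0.1117 mol
Cr³⁺ + 3e⁻ → Cr, so n(e⁻) = 3 × 0.1117 = 0.3351 mol
Same current for the same time ⇒ same n(e⁻) = 0.3351 mol in both cells.
Ni²⁺ + 2e⁻ → Ni, so n(Ni) = 0.3351 / 2 = 0.1676 mol
m(Ni) = 0.1676 × 58.69 = 9.84 g

9.84 g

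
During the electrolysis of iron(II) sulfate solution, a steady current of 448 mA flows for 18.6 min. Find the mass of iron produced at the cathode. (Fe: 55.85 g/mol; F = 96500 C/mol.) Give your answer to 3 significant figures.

0.145 g

Q = 0.448 A × 1116 s = 500.0 C
Moles of electrons = 500.0 / 96500 = 0.005181 mol
Fe²⁺ + 2e⁻ → Fe, so n(Fe) = 0.005181 / 2 = 0.002591 mol
m = 0.002591 × 55.85 = 0.145 g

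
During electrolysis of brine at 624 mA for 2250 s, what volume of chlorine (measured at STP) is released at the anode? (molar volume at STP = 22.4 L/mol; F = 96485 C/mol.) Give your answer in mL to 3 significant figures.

Q = It = 0.624 × 2250 = 1404 C
n(e⁻) = 1404 / 96485 = 0.01455 mol
2Cl⁻ → Cl₂ + 2e⁻, so n(Cl₂) = 0.01455 / 2 = 0.007275 mol
V = 0.007275 × 22.4 = 0.1630 L
= 163 mL

163 mL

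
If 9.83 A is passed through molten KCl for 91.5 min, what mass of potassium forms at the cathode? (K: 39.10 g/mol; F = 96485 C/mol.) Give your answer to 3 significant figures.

Charge passed = 9.83 × 5490 = 53970 C
n(e⁻) = Q/F = 53970/96485 = 0.5594 mol
K⁺ + e⁻ → K, so n(K) = 0.5594 mol
m = 0.5594 × 39.10 = 21.9 g

21.9 g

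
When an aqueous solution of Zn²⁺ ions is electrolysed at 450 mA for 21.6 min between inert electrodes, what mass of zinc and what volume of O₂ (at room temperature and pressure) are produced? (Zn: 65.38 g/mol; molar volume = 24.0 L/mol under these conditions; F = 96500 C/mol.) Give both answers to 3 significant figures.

Q = 0.450 × 1296 = 583.2 C; n(e⁻) = 583.2 / 96500 = 0.006044 mol
Cathode: Zn²⁺ + 2e⁻ → Zn → n(Zn) = 0.006044/2 = 0.003022 mol → 0.198 g
Anode: 2H₂O → O₂ + 4H⁺ + 4e⁻ → n(O₂) = 0.006044/4 = 0.001511 mol → 0.0363 L

0.198 g Zn; 0.0363 L O₂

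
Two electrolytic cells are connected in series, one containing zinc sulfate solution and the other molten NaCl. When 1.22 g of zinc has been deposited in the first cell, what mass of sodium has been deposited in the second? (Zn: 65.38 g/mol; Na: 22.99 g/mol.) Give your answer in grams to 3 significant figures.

0.858 g

n(Zn) = 1.22 / 65.38 = 0.01866 mol
Zn²⁺ + 2e⁻ → Zn, so n(e⁻) = 2 × 0.01866 = 0.03732 mol
In series, the same 0.03732 mol of electrons flows through the second cell.
Na⁺ + e⁻ → Na, so n(Na) = 0.03732 mol
m(Na) = 0.03732 × 22.99 = 0.858 g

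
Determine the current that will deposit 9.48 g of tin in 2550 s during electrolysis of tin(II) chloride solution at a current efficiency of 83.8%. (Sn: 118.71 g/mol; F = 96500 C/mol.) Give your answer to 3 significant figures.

7.21 A

n(Sn) = 9.48 / 118.71 = 0.07986 mol
Sn²⁺ + 2e⁻ → Sn, so n(e⁻) = 2 × 0.07986 = 0.1597 mol
Q = 0.1597 × 96500 / 0.838 = 18390 C
I = Q / t = 18390 / 2550 s = 7.21 A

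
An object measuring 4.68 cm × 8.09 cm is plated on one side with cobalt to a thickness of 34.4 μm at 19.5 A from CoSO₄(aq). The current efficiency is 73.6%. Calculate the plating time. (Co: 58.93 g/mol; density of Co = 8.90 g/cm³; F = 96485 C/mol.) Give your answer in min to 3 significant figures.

Plated area = 4.68 × 8.09 = 37.86 cm²
Volume = 37.86 × 34.4×10⁻⁴ cm = 0.1302 cm³
m(Co) = 0.1302 × 8.90 = 1.159 g
n(Co) = 1.159 / 58.93 = 0.01967 mol; n(e⁻) = 2 × 0.01967 = 0.03934 mol
Q = 0.03934 × 96485 / 0.736 = 5157 C
t = 5157 / 19.5 = 264.5 s = 4.41 min

4.41 min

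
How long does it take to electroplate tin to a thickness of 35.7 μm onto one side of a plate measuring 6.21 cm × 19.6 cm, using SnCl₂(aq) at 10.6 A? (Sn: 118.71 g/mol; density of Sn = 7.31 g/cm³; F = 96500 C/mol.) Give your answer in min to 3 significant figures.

8.12 min

Plated area = 6.21 × 19.6 = 121.7 cm²
Volume = 121.7 × 35.7×10⁻⁴ cm = 0.4345 cm³
m(Sn) = 0.4345 × 7.31 = 3.176 g
n(Sn) = 3.176 / 118.71 = 0.02675 mol; n(e⁻) = 2 × 0.02675 = 0.05350 mol
Q = 0.05350 × 96500 = 5163 C
t = 5163 / 10.6 = 487.1 s = 8.12 min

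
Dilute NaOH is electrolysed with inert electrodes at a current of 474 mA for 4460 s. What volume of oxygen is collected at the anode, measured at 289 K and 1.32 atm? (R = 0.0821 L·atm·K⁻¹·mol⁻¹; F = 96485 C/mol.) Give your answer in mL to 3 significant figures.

98.5 mL

Q = 0.474 A × 4460 s = 2114 C
Moles of electrons = 2114 / 96485 = 0.02191 mol
2H₂O → O₂ + 4H⁺ + 4e⁻, so n(O₂) = 0.02191 / 4 = 0.005478 mol
V = nRT/P = 0.005478 × 0.0821 × 289 / 1.32 = 0.09847 L
= 98.5 mL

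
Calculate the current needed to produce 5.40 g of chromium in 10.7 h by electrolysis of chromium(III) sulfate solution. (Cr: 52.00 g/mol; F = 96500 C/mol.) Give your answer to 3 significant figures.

n(Cr) = 5.40 / 52.00 = 0.1038 mol
Cr³⁺ + 3e⁻ → Cr, so n(e⁻) = 3 × 0.1038 = 0.3114 mol
Q = 0.3114 × 96500 = 30050 C
I = Q / t = 30050 / 38520 s = 0.780 A

0.780 A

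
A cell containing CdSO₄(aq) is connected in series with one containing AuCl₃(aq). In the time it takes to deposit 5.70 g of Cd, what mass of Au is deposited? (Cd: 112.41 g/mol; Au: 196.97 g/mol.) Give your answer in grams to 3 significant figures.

n(Cd) = 5.70 / 112.41 = 0.05071 mol
Cd²⁺ + 2e⁻ → Cd, so n(e⁻) = 2 × 0.05071 = 0.1014 mol
Same current for the same time ⇒ same n(e⁻) = 0.1014 mol in both cells.
Au³⁺ + 3e⁻ → Au, so n(Au) = 0.1014 / 3 = 0.03380 mol
m(Au) = 0.03380 × 196.97 = 6.66 g

6.66 g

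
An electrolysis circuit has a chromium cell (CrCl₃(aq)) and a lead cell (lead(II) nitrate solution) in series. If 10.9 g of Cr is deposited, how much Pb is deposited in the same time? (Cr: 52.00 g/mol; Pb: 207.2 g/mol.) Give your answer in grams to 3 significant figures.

n(Cr) = 10.9 / 52.00 = 0.2096 mol
Cr³⁺ + 3e⁻ → Cr, so n(e⁻) = 3 × 0.2096 = 0.6288 mol
In series, the same 0.6288 mol of electrons flows through the second cell.
Pb²⁺ + 2e⁻ → Pb, so n(Pb) = 0.6288 / 2 = 0.3144 mol
m(Pb) = 0.3144 × 207.2 = 65.1 g

65.1 g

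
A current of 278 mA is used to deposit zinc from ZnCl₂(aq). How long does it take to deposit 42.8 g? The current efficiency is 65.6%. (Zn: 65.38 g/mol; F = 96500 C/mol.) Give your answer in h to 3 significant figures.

192 h

n(Zn) = 42.8 / 65.38 = 0.6546 mol
Zn²⁺ + 2e⁻ → Zn, so n(e⁻) = 2 × 0.6546 = 1.309 mol
Q = 1.309 × 96500 / 0.656 = 1.926×10^5 C
t = Q / I = 1.926×10^5 / 0.278 = 6.928×10^5 s = 192 h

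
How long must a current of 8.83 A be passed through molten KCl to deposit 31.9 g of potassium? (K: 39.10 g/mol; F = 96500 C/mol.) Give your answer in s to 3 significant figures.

8920 s

n(K) = 31.9 / 39.10 = 0.8159 mol
K⁺ + e⁻ → K, so n(e⁻) = 0.8159 mol
Q = 0.8159 × 96500 = 78730 C
t = Q / I = 78730 / 8.83 = 8916 s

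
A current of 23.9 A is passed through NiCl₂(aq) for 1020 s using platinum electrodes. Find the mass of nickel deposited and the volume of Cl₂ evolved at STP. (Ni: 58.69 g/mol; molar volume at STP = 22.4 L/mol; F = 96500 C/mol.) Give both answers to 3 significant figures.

Q = 23.9 × 1020 = 24380 C; n(e⁻) = 24380 / 96500 = 0.2526 mol
Cathode: Ni²⁺ + 2e⁻ → Ni → n(Ni) = 0.2526/2 = 0.1263 mol → 7.41 g
Anode: 2Cl⁻ → Cl₂ + 2e⁻ → n(Cl₂) = 0.2526/2 = 0.1263 mol → 2.83 L

7.41 g Ni; 2.83 L Cl₂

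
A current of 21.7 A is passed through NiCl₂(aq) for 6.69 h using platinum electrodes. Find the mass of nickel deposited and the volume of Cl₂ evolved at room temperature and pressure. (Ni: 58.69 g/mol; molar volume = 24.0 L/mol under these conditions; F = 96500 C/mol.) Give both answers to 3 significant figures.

Q = 21.7 × 24084 = 5.226×10^5 C; n(e⁻) = 5.226×10^5 / 96500 = 5.416 mol
Cathode: Ni²⁺ + 2e⁻ → Ni → n(Ni) = 5.416/2 = 2.708 mol → 159 g
Anode: 2Cl⁻ → Cl₂ + 2e⁻ → n(Cl₂) = 5.416/2 = 2.708 mol → 65.0 L

159 g Ni; 65.0 L Cl₂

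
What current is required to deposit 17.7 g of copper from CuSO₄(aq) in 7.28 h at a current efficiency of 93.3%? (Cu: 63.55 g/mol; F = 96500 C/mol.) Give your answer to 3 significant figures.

2.20 A

n(Cu) = 17.7 / 63.55 = 0.2785 mol
Cu²⁺ + 2e⁻ → Cu, so n(e⁻) = 2 × 0.2785 = 0.5570 mol
Q = 0.5570 × 96500 / 0.933 = 57610 C
I = Q / t = 57610 / 26208 s = 2.20 A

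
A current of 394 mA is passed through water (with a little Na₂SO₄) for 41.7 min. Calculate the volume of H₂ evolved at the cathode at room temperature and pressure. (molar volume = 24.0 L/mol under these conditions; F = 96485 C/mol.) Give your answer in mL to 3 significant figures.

Charge passed = 0.394 × 2502 = 985.8 C
n(e⁻) = Q/F = 985.8/96485 = 0.01022 mol
2H⁺ + 2e⁻ → H₂, so n(H₂) = 0.01022 / 2 = 0.005110 mol
V = 0.005110 × 24.0 = 0.1226 L
= 123 mL

123 mL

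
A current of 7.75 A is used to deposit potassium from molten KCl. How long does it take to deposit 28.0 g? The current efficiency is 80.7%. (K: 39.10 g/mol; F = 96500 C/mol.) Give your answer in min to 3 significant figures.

184 min

n(K) = 28.0 / 39.10 = 0.7161 mol
K⁺ + e⁻ → K, so n(e⁻) = 0.7161 mol
Q = 0.7161 × 96500 / 0.807 = 85630 C
t = Q / I = 85630 / 7.75 = 11050 s = 184 min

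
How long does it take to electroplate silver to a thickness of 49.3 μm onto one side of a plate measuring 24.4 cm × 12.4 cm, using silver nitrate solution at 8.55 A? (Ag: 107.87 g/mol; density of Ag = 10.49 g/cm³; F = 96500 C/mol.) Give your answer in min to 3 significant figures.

27.3 min

Plated area = 24.4 × 12.4 = 302.6 cm²
Volume = 302.6 × 49.3×10⁻⁴ cm = 1.492 cm³
m(Ag) = 1.492 × 10.49 = 15.65 g
n(Ag) = 15.65 / 107.87 = 0.1451 mol; n(e⁻) = 0.1451 mol
Q = 0.1451 × 96500 = 14000 C
t = 14000 / 8.55 = 1637 s = 27.3 min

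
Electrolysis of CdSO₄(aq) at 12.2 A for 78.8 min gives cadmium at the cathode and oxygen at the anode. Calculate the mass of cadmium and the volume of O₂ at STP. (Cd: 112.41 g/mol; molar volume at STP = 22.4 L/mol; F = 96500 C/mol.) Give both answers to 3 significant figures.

Q = 12.2 × 4728 = 57680 C; n(e⁻) = 57680 / 96500 = 0.5977 mol
Cathode: Cd²⁺ + 2e⁻ → Cd → n(Cd) = 0.5977/2 = 0.2989 mol → 33.6 g
Anode: 2H₂O → O₂ + 4H⁺ + 4e⁻ → n(O₂) = 0.5977/4 = 0.1494 mol → 3.35 L

33.6 g Cd; 3.35 L O₂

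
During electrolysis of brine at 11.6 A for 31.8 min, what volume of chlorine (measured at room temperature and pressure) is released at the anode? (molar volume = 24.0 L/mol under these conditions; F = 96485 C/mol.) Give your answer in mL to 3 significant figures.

2750 mL

Q = It = 11.6 × 1908 = 22130 C
Moles of electrons = 22130 / 96485 = 0.2294 mol
2Cl⁻ → Cl₂ + 2e⁻, so n(Cl₂) = 0.2294 / 2 = 0.1147 mol
V = 0.1147 × 24.0 = 2.753 L
= 2750 mL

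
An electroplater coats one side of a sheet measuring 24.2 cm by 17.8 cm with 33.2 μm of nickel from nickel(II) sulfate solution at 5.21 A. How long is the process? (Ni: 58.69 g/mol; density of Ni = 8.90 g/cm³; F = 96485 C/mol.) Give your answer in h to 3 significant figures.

Plated area = 24.2 × 17.8 = 430.8 cm²
Volume = 430.8 × 33.2×10⁻⁴ cm = 1.430 cm³
m(Ni) = 1.430 × 8.90 = 12.73 g
n(Ni) = 12.73 / 58.69 = 0.2169 mol; n(e⁻) = 2 × 0.2169 = 0.4338 mol
Q = 0.4338 × 96485 = 41860 C
t = 41860 / 5.21 = 8035 s = 2.23 h

2.23 h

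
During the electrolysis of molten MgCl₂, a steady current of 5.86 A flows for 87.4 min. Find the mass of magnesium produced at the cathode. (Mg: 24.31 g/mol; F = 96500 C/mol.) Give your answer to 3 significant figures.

Q = It = 5.86 × 5244 = 30730 C
n(e⁻) = Q/F = 30730/96500 = 0.3184 mol
Mg²⁺ + 2e⁻ → Mg, so n(Mg) = 0.3184 / 2 = 0.1592 mol
m = 0.1592 × 24.31 = 3.87 g

3.87 g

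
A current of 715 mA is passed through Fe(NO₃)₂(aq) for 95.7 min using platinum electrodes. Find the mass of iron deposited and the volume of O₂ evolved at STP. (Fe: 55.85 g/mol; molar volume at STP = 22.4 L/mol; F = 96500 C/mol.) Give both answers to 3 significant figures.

1.19 g Fe; 0.238 L O₂

Q = 0.715 × 5742 = 4106 C; n(e⁻) = 4106 / 96500 = 0.04255 mol
Cathode: Fe²⁺ + 2e⁻ → Fe → n(Fe) = 0.04255/2 = 0.02128 mol → 1.19 g
Anode: 2H₂O → O₂ + 4H⁺ + 4e⁻ → n(O₂) = 0.04255/4 = 0.01064 mol → 0.238 L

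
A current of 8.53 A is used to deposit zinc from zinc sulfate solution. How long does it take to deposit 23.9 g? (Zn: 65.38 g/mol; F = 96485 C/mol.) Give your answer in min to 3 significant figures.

138 min

n(Zn) = 23.9 / 65.38 = 0.3656 mol
Zn²⁺ + 2e⁻ → Zn, so n(e⁻) = 2 × 0.3656 = 0.7312 mol
Q = 0.7312 × 96485 = 70550 C
t = Q / I = 70550 / 8.53 = 8271 s = 138 min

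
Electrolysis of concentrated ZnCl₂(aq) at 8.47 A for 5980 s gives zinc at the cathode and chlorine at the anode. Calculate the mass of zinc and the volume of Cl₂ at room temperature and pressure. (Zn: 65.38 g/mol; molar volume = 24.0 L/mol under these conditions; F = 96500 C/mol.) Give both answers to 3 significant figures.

Q = 8.47 × 5980 = 50650 C; n(e⁻) = 50650 / 96500 = 0.5249 mol
Cathode: Zn²⁺ + 2e⁻ → Zn → n(Zn) = 0.5249/2 = 0.2625 mol → 17.2 g
Anode: 2Cl⁻ → Cl₂ + 2e⁻ → n(Cl₂) = 0.5249/2 = 0.2625 mol → 6.30 L

17.2 g Zn; 6.30 L Cl₂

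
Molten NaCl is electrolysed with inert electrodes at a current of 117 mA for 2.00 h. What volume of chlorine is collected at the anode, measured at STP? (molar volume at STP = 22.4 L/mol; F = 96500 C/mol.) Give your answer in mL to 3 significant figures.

97.8 mL

Charge passed = 0.117 × 7200 = 842.4 C
n(e⁻) = 842.4 / 96500 = 0.008730 mol
2Cl⁻ → Cl₂ + 2e⁻, so n(Cl₂) = 0.008730 / 2 = 0.004365 mol
V = 0.004365 × 22.4 = 0.09778 L
= 97.8 mL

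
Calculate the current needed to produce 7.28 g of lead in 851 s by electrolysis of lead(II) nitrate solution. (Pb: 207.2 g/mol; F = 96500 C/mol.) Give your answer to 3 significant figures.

7.97 A

n(Pb) = 7.28 / 207.2 = 0.03514 mol
Pb²⁺ + 2e⁻ → Pb, so n(e⁻) = 2 × 0.03514 = 0.07028 mol
Q = 0.07028 × 96500 = 6782 C
I = Q / t = 6782 / 851 s = 7.97 A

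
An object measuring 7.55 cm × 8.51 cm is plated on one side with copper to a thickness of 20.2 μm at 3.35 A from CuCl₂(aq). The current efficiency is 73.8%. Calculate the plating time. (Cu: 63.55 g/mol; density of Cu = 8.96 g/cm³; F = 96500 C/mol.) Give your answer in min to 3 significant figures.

23.8 min

Plated area = 7.55 × 8.51 = 64.25 cm²
Volume = 64.25 × 20.2×10⁻⁴ cm = 0.1298 cm³
m(Cu) = 0.1298 × 8.96 = 1.163 g
n(Cu) = 1.163 / 63.55 = 0.01830 mol; n(e⁻) = 2 × 0.01830 = 0.03660 mol
Q = 0.03660 × 96500 / 0.738 = 4786 C
t = 4786 / 3.35 = 1429 s = 23.8 min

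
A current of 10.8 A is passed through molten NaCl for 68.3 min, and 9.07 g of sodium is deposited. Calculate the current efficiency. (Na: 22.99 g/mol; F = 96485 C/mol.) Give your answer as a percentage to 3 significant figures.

86.0%

Q = 10.8 × 4098 = 44260 C
n(e⁻) = 44260 / 96485 = 0.4587 mol
Na⁺ + e⁻ → Na, so theoretical n(Na) = 0.4587 mol → 10.55 g
Efficiency = 9.07 / 10.55 = 0.8597 = 86.0%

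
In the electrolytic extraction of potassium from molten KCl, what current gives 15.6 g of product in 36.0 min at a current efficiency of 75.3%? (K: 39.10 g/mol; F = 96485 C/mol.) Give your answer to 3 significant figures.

n(K) = 15.6 / 39.10 = 0.3990 mol
K⁺ + e⁻ → K, so n(e⁻) = 0.3990 mol
Q = 0.3990 × 96485 / 0.753 = 51130 C
I = Q / t = 51130 / 2160 s = 23.7 A

23.7 A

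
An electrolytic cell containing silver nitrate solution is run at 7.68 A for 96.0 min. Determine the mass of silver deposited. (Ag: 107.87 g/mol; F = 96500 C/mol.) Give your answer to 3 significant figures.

49.4 g

Charge passed = 7.68 × 5760 = 44240 C
n(e⁻) = Q/F = 44240/96500 = 0.4584 mol
Ag⁺ + e⁻ → Ag, so n(Ag) = 0.4584 mol
m = 0.4584 × 107.87 = 49.4 g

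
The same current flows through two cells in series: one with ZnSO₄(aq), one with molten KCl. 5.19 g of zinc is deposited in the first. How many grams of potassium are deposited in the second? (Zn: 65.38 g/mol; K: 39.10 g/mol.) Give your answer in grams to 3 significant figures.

n(Zn) = 5.19 / 65.38 = 0.07938 mol
Zn²⁺ + 2e⁻ → Zn, so n(e⁻) = 2 × 0.07938 = 0.1588 mol
Since the cells are in series, n(e⁻) in the K cell is also 0.1588 mol.
K⁺ + e⁻ → K, so n(K) = 0.1588 mol
m(K) = 0.1588 × 39.10 = 6.21 g

6.21 g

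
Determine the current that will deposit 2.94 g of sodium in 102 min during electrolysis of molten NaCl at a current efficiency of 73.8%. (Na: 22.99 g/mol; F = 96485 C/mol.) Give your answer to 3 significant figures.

n(Na) = 2.94 / 22.99 = 0.1279 mol
Na⁺ + e⁻ → Na, so n(e⁻) = 0.1279 mol
Q = 0.1279 × 96485 / 0.738 = 16720 C
I = Q / t = 16720 / 6120 s = 2.73 A

2.73 A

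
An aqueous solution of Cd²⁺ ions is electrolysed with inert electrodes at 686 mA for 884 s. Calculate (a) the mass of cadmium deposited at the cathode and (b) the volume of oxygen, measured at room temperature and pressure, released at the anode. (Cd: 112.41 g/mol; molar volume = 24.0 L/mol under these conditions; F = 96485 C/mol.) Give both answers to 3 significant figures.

Q = 0.686 × 884 = 606.4 C; n(e⁻) = 606.4 / 96485 = 0.006285 mol
Cathode: Cd²⁺ + 2e⁻ → Cd → n(Cd) = 0.006285/2 = 0.003143 mol → 0.353 g
Anode: 2H₂O → O₂ + 4H⁺ + 4e⁻ → n(O₂) = 0.006285/4 = 0.001571 mol → 0.0377 L

0.353 g Cd; 0.0377 L O₂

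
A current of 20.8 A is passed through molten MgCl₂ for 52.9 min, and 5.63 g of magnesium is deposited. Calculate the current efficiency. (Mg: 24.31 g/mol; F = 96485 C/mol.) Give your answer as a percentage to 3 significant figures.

67.7%

Q = 20.8 × 3174 = 66020 C
n(e⁻) = 66020 / 96485 = 0.6843 mol
Mg²⁺ + 2e⁻ → Mg, so theoretical n(Mg) = 0.3422 mol → 8.319 g
Efficiency = 5.63 / 8.319 = 0.6768 = 67.7%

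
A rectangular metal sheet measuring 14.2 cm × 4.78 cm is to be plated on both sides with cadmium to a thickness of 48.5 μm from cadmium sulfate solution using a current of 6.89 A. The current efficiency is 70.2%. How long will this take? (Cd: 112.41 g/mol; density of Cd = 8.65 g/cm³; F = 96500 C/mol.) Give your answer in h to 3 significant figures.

Plated area = 2 × 14.2 × 4.78 = 135.8 cm²
Volume = 135.8 × 48.5×10⁻⁴ cm = 0.6586 cm³
m(Cd) = 0.6586 × 8.65 = 5.697 g
n(Cd) = 5.697 / 112.41 = 0.05068 mol; n(e⁻) = 2 × 0.05068 = 0.1014 mol
Q = 0.1014 × 96500 / 0.702 = 13940 C
t = 13940 / 6.89 = 2023 s = 0.562 h

0.562 h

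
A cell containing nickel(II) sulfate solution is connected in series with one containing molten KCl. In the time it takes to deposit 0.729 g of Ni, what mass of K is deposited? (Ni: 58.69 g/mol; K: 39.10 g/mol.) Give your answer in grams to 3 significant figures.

0.971 g

n(Ni) = 0.729 / 58.69 = 0.01242 mol
Ni²⁺ + 2e⁻ → Ni, so n(e⁻) = 2 × 0.01242 = 0.02484 mol
The cells are in series, so the same charge (and hence the same n(e⁻) = 0.02484 mol) passes through both.
K⁺ + e⁻ → K, so n(K) = 0.02484 mol
m(K) = 0.02484 × 39.10 = 0.971 g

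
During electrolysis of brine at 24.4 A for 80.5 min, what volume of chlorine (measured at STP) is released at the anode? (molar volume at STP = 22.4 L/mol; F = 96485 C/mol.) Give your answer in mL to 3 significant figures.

13700 mL

Q = 24.4 A × 4830 s = 1.179×10^5 C
n(e⁻) = 1.179×10^5 / 96485 = 1.222 mol
2Cl⁻ → Cl₂ + 2e⁻, so n(Cl₂) = 1.222 / 2 = 0.6110 mol
V = 0.6110 × 22.4 = 13.69 L
= 13700 mL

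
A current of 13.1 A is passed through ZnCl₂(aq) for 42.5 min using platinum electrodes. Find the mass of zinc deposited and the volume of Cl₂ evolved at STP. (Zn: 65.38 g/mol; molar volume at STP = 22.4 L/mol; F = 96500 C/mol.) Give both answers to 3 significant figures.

11.3 g Zn; 3.88 L Cl₂

Q = 13.1 × 2550 = 33410 C; n(e⁻) = 33410 / 96500 = 0.3462 mol
Cathode: Zn²⁺ + 2e⁻ → Zn → n(Zn) = 0.3462/2 = 0.1731 mol → 11.3 g
Anode: 2Cl⁻ → Cl₂ + 2e⁻ → n(Cl₂) = 0.3462/2 = 0.1731 mol → 3.88 L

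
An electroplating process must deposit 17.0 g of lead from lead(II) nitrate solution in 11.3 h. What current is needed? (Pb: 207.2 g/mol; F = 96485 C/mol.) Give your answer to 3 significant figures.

0.389 A

n(Pb) = 17.0 / 207.2 = 0.08205 mol
Pb²⁺ + 2e⁻ → Pb, so n(e⁻) = 2 × 0.08205 = 0.1641 mol
Q = 0.1641 × 96485 = 15830 C
I = Q / t = 15830 / 40680 s = 0.389 A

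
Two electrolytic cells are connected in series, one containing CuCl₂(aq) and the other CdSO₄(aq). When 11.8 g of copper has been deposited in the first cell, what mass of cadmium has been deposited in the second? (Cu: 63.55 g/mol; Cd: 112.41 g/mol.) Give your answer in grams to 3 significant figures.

n(Cu) = 11.8 / 63.55 = 0.1857 mol
Cu²⁺ + 2e⁻ → Cu, so n(e⁻) = 2 × 0.1857 = 0.3714 mol
Same current for the same time ⇒ same n(e⁻) = 0.3714 mol in both cells.
Cd²⁺ + 2e⁻ → Cd, so n(Cd) = 0.3714 / 2 = 0.1857 mol
m(Cd) = 0.1857 × 112.41 = 20.9 g

20.9 g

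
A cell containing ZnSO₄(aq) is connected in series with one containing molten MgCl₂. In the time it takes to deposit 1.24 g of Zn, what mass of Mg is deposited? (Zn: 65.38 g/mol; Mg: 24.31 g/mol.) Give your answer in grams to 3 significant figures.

n(Zn) = 1.24 / 65.38 = 0.01897 mol
Zn²⁺ + 2e⁻ → Zn, so n(e⁻) = 2 × 0.01897 = 0.03794 mol
The cells are in series, so the same charge (and hence the same n(e⁻) = 0.03794 mol) passes through both.
Mg²⁺ + 2e⁻ → Mg, so n(Mg) = 0.03794 / 2 = 0.01897 mol
m(Mg) = 0.01897 × 24.31 = 0.461 g

0.461 g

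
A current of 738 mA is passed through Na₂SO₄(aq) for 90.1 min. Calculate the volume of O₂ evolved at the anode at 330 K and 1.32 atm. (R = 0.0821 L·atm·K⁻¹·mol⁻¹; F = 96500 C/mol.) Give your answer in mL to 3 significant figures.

Q = It = 0.738 × 5406 = 3990 C
n(e⁻) = 3990 / 96500 = 0.04135 mol
2H₂O → O₂ + 4H⁺ + 4e⁻, so n(O₂) = 0.04135 / 4 = 0.01034 mol
V = nRT/P = 0.01034 × 0.0821 × 330 / 1.32 = 0.2122 L
= 212 mL

212 mL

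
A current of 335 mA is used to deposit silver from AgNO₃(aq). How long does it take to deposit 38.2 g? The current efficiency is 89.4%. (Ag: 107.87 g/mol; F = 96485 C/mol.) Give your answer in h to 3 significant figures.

31.7 h

n(Ag) = 38.2 / 107.87 = 0.3541 mol
Ag⁺ + e⁻ → Ag, so n(e⁻) = 0.3541 mol
Q = 0.3541 × 96485 / 0.894 = 38220 C
t = Q / I = 38220 / 0.335 = 1.141×10^5 s = 31.7 h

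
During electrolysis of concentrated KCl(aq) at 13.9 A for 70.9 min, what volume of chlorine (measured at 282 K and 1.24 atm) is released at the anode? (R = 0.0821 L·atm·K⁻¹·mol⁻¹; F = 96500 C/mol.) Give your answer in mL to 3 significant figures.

Q = It = 13.9 × 4254 = 59130 C
n(e⁻) = Q/F = 59130/96500 = 0.6127 mol
2Cl⁻ → Cl₂ + 2e⁻, so n(Cl₂) = 0.6127 / 2 = 0.3064 mol
V = nRT/P = 0.3064 × 0.0821 × 282 / 1.24 = 5.721 L
= 5720 mL

5720 mL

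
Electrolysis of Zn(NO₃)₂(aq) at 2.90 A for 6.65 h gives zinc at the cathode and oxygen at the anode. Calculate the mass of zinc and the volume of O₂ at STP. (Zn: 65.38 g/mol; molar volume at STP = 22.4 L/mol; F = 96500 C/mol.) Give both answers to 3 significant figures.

23.5 g Zn; 4.03 L O₂

Q = 2.90 × 23940 = 69430 C; n(e⁻) = 69430 / 96500 = 0.7195 mol
Cathode: Zn²⁺ + 2e⁻ → Zn → n(Zn) = 0.7195/2 = 0.3598 mol → 23.5 g
Anode: 2H₂O → O₂ + 4H⁺ + 4e⁻ → n(O₂) = 0.7195/4 = 0.1799 mol → 4.03 L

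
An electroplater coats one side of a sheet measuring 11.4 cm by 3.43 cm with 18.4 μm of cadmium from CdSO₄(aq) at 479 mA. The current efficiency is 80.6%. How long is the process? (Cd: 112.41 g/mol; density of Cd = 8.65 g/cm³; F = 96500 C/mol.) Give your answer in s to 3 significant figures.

Plated area = 11.4 × 3.43 = 39.10 cm²
Volume = 39.10 × 18.4×10⁻⁴ cm = 0.07194 cm³
m(Cd) = 0.07194 × 8.65 = 0.6223 g
n(Cd) = 0.6223 / 112.41 = 0.005536 mol; n(e⁻) = 2 × 0.005536 = 0.01107 mol
Q = 0.01107 × 96500 / 0.806 = 1325 C
t = 1325 / 0.479 = 2766 s

2770 s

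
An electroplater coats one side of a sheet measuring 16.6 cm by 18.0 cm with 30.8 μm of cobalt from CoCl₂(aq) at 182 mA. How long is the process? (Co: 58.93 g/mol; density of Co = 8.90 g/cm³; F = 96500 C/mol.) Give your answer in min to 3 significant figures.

2460 min

Plated area = 16.6 × 18.0 = 298.8 cm²
Volume = 298.8 × 30.8×10⁻⁴ cm = 0.9203 cm³
m(Co) = 0.9203 × 8.90 = 8.191 g
n(Co) = 8.191 / 58.93 = 0.1390 mol; n(e⁻) = 2 × 0.1390 = 0.2780 mol
Q = 0.2780 × 96500 = 26830 C
t = 26830 / 0.182 = 1.474×10^5 s = 2460 min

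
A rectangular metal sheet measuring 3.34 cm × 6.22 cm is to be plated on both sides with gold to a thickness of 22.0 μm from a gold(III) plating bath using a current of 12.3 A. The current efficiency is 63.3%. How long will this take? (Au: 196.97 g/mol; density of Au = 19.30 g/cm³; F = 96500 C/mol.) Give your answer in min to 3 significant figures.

Plated area = 2 × 3.34 × 6.22 = 41.55 cm²
Volume = 41.55 × 22.0×10⁻⁴ cm = 0.09141 cm³
m(Au) = 0.09141 × 19.30 = 1.764 g
n(Au) = 1.764 / 196.97 = 0.008956 mol; n(e⁻) = 3 × 0.008956 = 0.02687 mol
Q = 0.02687 × 96500 / 0.633 = 4096 C
t = 4096 / 12.3 = 333.0 s = 5.55 min

5.55 min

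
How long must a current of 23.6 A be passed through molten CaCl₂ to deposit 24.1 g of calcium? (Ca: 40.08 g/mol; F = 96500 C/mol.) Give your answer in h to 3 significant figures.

n(Ca) = 24.1 / 40.08 = 0.6013 mol
Ca²⁺ + 2e⁻ → Ca, so n(e⁻) = 2 × 0.6013 = 1.203 mol
Q = 1.203 × 96500 = 1.161×10^5 C
t = Q / I = 1.161×10^5 / 23.6 = 4919 s = 1.37 h

1.37 h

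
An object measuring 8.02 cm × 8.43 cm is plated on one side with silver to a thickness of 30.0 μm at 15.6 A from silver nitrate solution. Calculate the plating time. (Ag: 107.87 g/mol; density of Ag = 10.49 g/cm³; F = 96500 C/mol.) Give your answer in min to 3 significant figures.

2.03 min

Plated area = 8.02 × 8.43 = 67.61 cm²
Volume = 67.61 × 30.0×10⁻⁴ cm = 0.2028 cm³
m(Ag) = 0.2028 × 10.49 = 2.127 g
n(Ag) = 2.127 / 107.87 = 0.01972 mol; n(e⁻) = 0.01972 mol
Q = 0.01972 × 96500 = 1903 C
t = 1903 / 15.6 = 122.0 s = 2.03 min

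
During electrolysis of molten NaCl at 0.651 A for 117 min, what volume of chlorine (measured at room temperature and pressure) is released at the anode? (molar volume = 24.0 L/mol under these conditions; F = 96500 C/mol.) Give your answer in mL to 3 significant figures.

Charge passed = 0.651 × 7020 = 4570 C
n(e⁻) = 4570 / 96500 = 0.04736 mol
2Cl⁻ → Cl₂ + 2e⁻, so n(Cl₂) = 0.04736 / 2 = 0.02368 mol
V = 0.02368 × 24.0 = 0.5683 L
= 568 mL

568 mL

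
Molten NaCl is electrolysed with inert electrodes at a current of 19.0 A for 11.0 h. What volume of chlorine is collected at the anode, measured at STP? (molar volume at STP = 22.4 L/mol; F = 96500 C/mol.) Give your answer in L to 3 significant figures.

Q = It = 19.0 × 39600 = 7.524×10^5 C
n(e⁻) = 7.524×10^5 / 96500 = 7.797 mol
2Cl⁻ → Cl₂ + 2e⁻, so n(Cl₂) = 7.797 / 2 = 3.899 mol
V = 3.899 × 22.4 = 87.34 L

87.3 L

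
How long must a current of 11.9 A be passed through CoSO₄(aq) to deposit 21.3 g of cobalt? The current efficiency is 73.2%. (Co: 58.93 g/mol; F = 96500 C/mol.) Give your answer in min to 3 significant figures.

133 min

n(Co) = 21.3 / 58.93 = 0.3614 mol
Co²⁺ + 2e⁻ → Co, so n(e⁻) = 2 × 0.3614 = 0.7228 mol
Q = 0.7228 × 96500 / 0.732 = 95290 C
t = Q / I = 95290 / 11.9 = 8008 s = 133 min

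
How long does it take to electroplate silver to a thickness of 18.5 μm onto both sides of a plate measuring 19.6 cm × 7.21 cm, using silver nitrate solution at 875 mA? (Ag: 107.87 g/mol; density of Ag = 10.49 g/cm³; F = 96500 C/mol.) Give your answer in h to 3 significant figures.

1.56 h

Plated area = 2 × 19.6 × 7.21 = 282.6 cm²
Volume = 282.6 × 18.5×10⁻⁴ cm = 0.5228 cm³
m(Ag) = 0.5228 × 10.49 = 5.484 g
n(Ag) = 5.484 / 107.87 = 0.05084 mol; n(e⁻) = 0.05084 mol
Q = 0.05084 × 96500 = 4906 C
t = 4906 / 0.875 = 5607 s = 1.56 h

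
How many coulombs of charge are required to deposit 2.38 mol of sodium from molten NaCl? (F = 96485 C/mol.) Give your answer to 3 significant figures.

Na⁺ + e⁻ → Na, so n(e⁻) = 1 × 2.38 = 2.380 mol
Q = 2.380 × 96485 = 2.296×10^5 C

2.30×10^5 C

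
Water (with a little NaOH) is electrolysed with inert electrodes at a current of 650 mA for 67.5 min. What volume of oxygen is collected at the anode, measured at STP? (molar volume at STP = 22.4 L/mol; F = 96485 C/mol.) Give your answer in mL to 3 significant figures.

Q = It = 0.650 × 4050 = 2633 C
n(e⁻) = Q/F = 2633/96485 = 0.02729 mol
2H₂O → O₂ + 4H⁺ + 4e⁻, so n(O₂) = 0.02729 / 4 = 0.006823 mol
V = 0.006823 × 22.4 = 0.1528 L
= 153 mL

153 mL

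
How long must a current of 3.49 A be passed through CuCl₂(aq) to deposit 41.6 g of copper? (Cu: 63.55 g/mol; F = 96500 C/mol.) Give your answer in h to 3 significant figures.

n(Cu) = 41.6 / 63.55 = 0.6546 mol
Cu²⁺ + 2e⁻ → Cu, so n(e⁻) = 2 × 0.6546 = 1.309 mol
Q = 1.309 × 96500 = 1.263×10^5 C
t = Q / I = 1.263×10^5 / 3.49 = 36190 s = 10.1 h

10.1 h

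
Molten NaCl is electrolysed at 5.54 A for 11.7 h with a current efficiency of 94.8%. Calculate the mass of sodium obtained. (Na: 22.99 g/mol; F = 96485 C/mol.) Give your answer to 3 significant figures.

Q = 5.54 × 42120 = 2.333×10^5 C
n(e⁻) = 2.333×10^5 / 96485 = 2.418 mol
Na⁺ + e⁻ → Na, so theoretical m(Na) = 2.418 × 22.99 = 55.59 g
Actual mass = 94.8% × 55.59 = 52.7 g

52.7 g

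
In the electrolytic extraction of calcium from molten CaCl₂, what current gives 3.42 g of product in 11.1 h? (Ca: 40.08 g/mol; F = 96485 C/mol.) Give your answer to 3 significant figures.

0.412 A

n(Ca) = 3.42 / 40.08 = 0.08533 mol
Ca²⁺ + 2e⁻ → Ca, so n(e⁻) = 2 × 0.08533 = 0.1707 mol
Q = 0.1707 × 96485 = 16470 C
I = Q / t = 16470 / 39960 s = 0.412 A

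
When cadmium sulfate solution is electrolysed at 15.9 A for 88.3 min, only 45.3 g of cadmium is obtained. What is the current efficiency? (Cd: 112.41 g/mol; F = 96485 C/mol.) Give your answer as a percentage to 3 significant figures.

Q = 15.9 × 5298 = 84240 C
n(e⁻) = 84240 / 96485 = 0.8731 mol
Cd²⁺ + 2e⁻ → Cd, so theoretical n(Cd) = 0.4366 mol → 49.08 g
Efficiency = 45.3 / 49.08 = 0.9230 = 92.3%

92.3%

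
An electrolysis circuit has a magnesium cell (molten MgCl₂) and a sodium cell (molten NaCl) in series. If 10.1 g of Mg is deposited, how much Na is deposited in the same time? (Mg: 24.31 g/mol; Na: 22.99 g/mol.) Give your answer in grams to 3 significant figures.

19.1 g

n(Mg) = 10.1 / 24.31 = 0.4155 mol
Mg²⁺ + 2e⁻ → Mg, so n(e⁻) = 2 × 0.4155 = 0.8310 mol
Since the cells are in series, n(e⁻) in the Na cell is also 0.8310 mol.
Na⁺ + e⁻ → Na, so n(Na) = 0.8310 mol
m(Na) = 0.8310 × 22.99 = 19.1 g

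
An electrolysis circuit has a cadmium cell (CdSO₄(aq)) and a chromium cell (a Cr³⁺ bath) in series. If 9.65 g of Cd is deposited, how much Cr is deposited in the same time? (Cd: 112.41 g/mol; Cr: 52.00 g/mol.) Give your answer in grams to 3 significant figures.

n(Cd) = 9.65 / 112.41 = 0.08585 mol
Cd²⁺ + 2e⁻ → Cd, so n(e⁻) = 2 × 0.08585 = 0.1717 mol
Same current for the same time ⇒ same n(e⁻) = 0.1717 mol in both cells.
Cr³⁺ + 3e⁻ → Cr, so n(Cr) = 0.1717 / 3 = 0.05723 mol
m(Cr) = 0.05723 × 52.00 = 2.98 g

2.98 g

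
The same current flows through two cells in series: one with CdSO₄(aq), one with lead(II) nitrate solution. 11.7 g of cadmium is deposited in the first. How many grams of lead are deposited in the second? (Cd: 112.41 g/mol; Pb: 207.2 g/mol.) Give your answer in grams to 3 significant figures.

21.6 g

n(Cd) = 11.7 / 112.41 = 0.1041 mol
Cd²⁺ + 2e⁻ → Cd, so n(e⁻) = 2 × 0.1041 = 0.2082 mol
Since the cells are in series, n(e⁻) in the Pb cell is also 0.2082 mol.
Pb²⁺ + 2e⁻ → Pb, so n(Pb) = 0.2082 / 2 = 0.1041 mol
m(Pb) = 0.1041 × 207.2 = 21.6 g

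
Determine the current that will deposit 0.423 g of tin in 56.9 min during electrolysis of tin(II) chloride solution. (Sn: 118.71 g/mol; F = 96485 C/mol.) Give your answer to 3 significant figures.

n(Sn) = 0.423 / 118.71 = 0.003563 mol
Sn²⁺ + 2e⁻ → Sn, so n(e⁻) = 2 × 0.003563 = 0.007126 mol
Q = 0.007126 × 96485 = 687.6 C
I = Q / t = 687.6 / 3414 s = 0.201 A

0.201 A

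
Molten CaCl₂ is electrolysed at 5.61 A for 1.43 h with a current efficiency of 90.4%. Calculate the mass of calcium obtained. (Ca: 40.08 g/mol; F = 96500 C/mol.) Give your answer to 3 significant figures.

Q = 5.61 × 5148 = 28880 C
n(e⁻) = 28880 / 96500 = 0.2993 mol
Ca²⁺ + 2e⁻ → Ca, so theoretical m(Ca) = 0.1497 × 40.08 = 6.000 g
Actual mass = 90.4% × 6.000 = 5.42 g

5.42 g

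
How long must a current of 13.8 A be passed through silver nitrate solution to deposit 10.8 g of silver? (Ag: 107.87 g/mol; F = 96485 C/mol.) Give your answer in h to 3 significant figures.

n(Ag) = 10.8 / 107.87 = 0.1001 mol
Ag⁺ + e⁻ → Ag, so n(e⁻) = 0.1001 mol
Q = 0.1001 × 96485 = 9658 C
t = Q / I = 9658 / 13.8 = 699.9 s = 0.194 h

0.194 h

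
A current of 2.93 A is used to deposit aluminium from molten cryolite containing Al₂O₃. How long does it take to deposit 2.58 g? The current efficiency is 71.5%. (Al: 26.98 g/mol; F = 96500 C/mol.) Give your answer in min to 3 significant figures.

n(Al) = 2.58 / 26.98 = 0.09563 mol
Al³⁺ + 3e⁻ → Al, so n(e⁻) = 3 × 0.09563 = 0.2869 mol
Q = 0.2869 × 96500 / 0.715 = 38720 C
t = Q / I = 38720 / 2.93 = 13220 s = 220 min

220 min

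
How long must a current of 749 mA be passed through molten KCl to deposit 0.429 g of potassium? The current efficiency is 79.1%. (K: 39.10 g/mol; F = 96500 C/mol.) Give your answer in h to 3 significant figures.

n(K) = 0.429 / 39.10 = 0.01097 mol
K⁺ + e⁻ → K, so n(e⁻) = 0.01097 mol
Q = 0.01097 × 96500 / 0.791 = 1338 C
t = Q / I = 1338 / 0.749 = 1786 s = 0.496 h

0.496 h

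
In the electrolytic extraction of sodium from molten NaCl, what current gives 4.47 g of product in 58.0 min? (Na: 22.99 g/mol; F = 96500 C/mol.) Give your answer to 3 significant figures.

5.39 A

n(Na) = 4.47 / 22.99 = 0.1944 mol
Na⁺ + e⁻ → Na, so n(e⁻) = 0.1944 mol
Q = 0.1944 × 96500 = 18760 C
I = Q / t = 18760 / 3480 s = 5.39 A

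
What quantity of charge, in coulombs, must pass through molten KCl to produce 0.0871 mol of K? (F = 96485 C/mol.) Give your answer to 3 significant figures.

8400 C

K⁺ + e⁻ → K, so n(e⁻) = 1 × 0.0871 = 0.08710 mol
Q = 0.08710 × 96485 = 8404 C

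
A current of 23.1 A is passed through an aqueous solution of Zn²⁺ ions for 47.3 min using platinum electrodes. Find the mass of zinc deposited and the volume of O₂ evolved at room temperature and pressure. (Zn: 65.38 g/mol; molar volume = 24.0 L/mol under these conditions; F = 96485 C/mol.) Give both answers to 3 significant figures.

22.2 g Zn; 4.08 L O₂

Q = 23.1 × 2838 = 65560 C; n(e⁻) = 65560 / 96485 = 0.6795 mol
Cathode: Zn²⁺ + 2e⁻ → Zn → n(Zn) = 0.6795/2 = 0.3398 mol → 22.2 g
Anode: 2H₂O → O₂ + 4H⁺ + 4e⁻ → n(O₂) = 0.6795/4 = 0.1699 mol → 4.08 L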